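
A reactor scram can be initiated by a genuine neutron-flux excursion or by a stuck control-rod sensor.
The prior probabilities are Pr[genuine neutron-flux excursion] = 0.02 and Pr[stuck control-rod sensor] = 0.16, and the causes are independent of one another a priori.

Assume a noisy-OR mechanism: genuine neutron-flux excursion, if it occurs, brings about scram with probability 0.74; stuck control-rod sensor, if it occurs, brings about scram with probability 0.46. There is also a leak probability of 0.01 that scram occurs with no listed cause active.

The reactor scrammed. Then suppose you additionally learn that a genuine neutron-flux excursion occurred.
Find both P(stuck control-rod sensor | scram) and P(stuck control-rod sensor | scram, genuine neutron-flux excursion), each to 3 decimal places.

P(stuck control-rod sensor | scram) ≈ 0.785; P(stuck control-rod sensor | scram, genuine neutron-flux excursion) ≈ 0.181

Under noisy-OR, P(scram | causes) = 1 − (1−0.01)·∏(1−qᵢ) over the active causes.
Weight on stuck control-rod sensor=true, given the evidence: 0.072975 + 0.002755 = 0.075730
Normalizer over all consistent configurations: 0.01×0.98×0.84 + 0.4654×0.98×0.16 + 0.7426×0.02×0.84 + 0.861004×0.02×0.16 = 0.096438
Posterior = 0.075730 / 0.096438 ≈ 0.785

Now also conditioning on genuine neutron-flux excursion=true:
Enumerate both values of stuck control-rod sensor and weight by the priors:
  P(scram | genuine neutron-flux excursion) = 0.7426×0.84 + 0.861004×0.16
        = 0.623784 + 0.137761 = 0.761545
Keeping only the stuck control-rod sensor-present terms gives 0.137761, so
  P(stuck control-rod sensor | scram, genuine neutron-flux excursion) = 0.137761 / 0.761545 ≈ 0.181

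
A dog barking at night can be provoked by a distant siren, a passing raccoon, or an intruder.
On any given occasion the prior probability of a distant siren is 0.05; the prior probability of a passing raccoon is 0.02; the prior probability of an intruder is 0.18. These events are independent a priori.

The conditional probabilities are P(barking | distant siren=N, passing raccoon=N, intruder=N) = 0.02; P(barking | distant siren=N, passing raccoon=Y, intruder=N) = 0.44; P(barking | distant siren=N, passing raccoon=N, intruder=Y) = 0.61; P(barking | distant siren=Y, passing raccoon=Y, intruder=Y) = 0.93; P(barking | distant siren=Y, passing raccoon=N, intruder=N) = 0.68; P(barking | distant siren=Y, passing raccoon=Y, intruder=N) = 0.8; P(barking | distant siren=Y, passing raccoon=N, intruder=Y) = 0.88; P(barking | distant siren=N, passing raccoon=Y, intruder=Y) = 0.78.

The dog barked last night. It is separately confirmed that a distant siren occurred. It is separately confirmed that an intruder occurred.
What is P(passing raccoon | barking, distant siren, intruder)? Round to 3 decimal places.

P(passing raccoon | barking, distant siren, intruder) ≈ 0.021

By total probability over both values of passing raccoon:
  P(barking | distant siren, intruder) = 0.88·0.98 + 0.93·0.02
        = 0.862400 + 0.018600 = 0.881000
Keeping only the passing raccoon-present terms gives 0.018600, so
  P(passing raccoon | barking, distant siren, intruder) = 0.018600 / 0.881000 ≈ 0.021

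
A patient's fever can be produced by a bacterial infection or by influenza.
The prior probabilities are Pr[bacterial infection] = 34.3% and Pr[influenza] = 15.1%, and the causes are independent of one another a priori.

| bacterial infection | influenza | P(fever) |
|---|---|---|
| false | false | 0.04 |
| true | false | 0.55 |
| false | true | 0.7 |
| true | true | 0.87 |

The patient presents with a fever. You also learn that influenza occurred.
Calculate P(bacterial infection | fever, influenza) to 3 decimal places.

For the numerator, keep only bacterial infection=true terms: 0.87×0.343 = 0.298410
Denominator P(fever | influenza): 0.7×0.657 + 0.87×0.343 = 0.758310
P(bacterial infection | fever, influenza) = 0.298410/0.758310 ≈ 0.394

P(bacterial infection | fever, influenza) ≈ 0.394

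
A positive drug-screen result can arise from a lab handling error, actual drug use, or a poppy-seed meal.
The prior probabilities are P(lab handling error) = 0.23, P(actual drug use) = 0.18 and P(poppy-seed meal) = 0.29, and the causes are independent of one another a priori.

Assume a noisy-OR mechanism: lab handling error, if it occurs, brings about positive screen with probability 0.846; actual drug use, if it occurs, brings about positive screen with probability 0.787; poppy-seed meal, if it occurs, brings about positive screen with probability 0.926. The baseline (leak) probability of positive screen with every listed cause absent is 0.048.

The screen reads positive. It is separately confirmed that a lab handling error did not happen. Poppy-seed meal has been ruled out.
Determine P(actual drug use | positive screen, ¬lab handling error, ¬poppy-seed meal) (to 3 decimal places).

Under noisy-OR, P(positive screen | causes) = 1 − (1−0.048)·∏(1−qᵢ) over the active causes.
P(positive screen | ¬lab handling error, ¬poppy-seed meal) = 0.048×0.82 + 0.797224×0.18 = 0.039360 + 0.143500 = 0.182860
The actual drug use-present share is 0.797224×0.18 = 0.143500.
Hence the posterior is 0.143500/0.182860 ≈ 0.785.

P(actual drug use | positive screen, ¬lab handling error, ¬poppy-seed meal) ≈ 0.785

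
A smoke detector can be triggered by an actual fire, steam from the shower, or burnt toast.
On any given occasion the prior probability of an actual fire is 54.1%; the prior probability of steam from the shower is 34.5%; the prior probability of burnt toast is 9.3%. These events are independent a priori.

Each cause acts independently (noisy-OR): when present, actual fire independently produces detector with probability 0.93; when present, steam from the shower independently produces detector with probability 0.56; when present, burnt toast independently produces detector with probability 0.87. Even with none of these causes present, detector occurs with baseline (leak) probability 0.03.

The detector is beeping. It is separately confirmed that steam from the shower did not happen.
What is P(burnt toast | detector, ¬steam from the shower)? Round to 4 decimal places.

P(burnt toast | detector, ¬steam from the shower) ≈ 0.1565

Under noisy-OR, P(detector | causes) = 1 − (1−0.03)·∏(1−qᵢ) over the active causes.
Enumerate the 4 (actual fire, burnt toast) configurations and weight by the priors:
  P(detector | ¬steam from the shower) = 0.03·0.459·0.907 + 0.8739·0.459·0.093 + 0.9321·0.541·0.907 + 0.991173·0.541·0.093
        = 0.012489 + 0.037304 + 0.457369 + 0.049869 = 0.557031
Configurations with burnt toast contribute 0.087173, so
  P(burnt toast | detector, ¬steam from the shower) = 0.087173 / 0.557031 ≈ 0.1565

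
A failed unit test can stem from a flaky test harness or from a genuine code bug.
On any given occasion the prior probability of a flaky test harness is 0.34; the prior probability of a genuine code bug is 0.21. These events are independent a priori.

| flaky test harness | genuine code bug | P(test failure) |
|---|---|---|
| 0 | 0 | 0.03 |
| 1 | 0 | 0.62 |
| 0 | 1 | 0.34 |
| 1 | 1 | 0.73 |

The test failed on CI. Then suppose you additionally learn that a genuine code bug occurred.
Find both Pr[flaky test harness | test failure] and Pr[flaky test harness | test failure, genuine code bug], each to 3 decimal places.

P(test failure) = 0.03·0.66·0.79 + 0.34·0.66·0.21 + 0.62·0.34·0.79 + 0.73·0.34·0.21 = 0.015642 + 0.047124 + 0.166532 + 0.052122 = 0.281420
Of this, 0.218654 comes from 0.166532 + 0.052122 (the flaky test harness=true cases).
So P(flaky test harness | test failure) = 0.218654/0.281420 ≈ 0.777.

With the extra evidence:
P(test failure | genuine code bug) = 0.34×0.66 + 0.73×0.34 = 0.224400 + 0.248200 = 0.472600
Restricting to configurations with flaky test harness present: 0.73×0.34 = 0.248200.
So P(flaky test harness | test failure, genuine code bug) = 0.248200/0.472600 ≈ 0.525.

Pr[flaky test harness | test failure] ≈ 0.777; Pr[flaky test harness | test failure, genuine code bug] ≈ 0.525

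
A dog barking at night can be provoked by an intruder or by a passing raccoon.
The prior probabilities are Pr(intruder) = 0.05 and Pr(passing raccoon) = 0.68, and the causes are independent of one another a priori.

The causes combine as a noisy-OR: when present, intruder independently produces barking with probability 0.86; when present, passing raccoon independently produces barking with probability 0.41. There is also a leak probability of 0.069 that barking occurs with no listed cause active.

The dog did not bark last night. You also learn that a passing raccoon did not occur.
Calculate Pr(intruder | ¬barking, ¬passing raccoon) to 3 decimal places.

Pr(intruder | ¬barking, ¬passing raccoon) ≈ 0.007

Under noisy-OR, P(barking | causes) = 1 − (1−0.069)·∏(1−qᵢ) over the active causes.
P(¬barking | ¬passing raccoon) = 0.931*0.95 + 0.13034*0.05 = 0.884450 + 0.006517 = 0.890967
Of this, 0.006517 comes from 0.13034*0.05 (the intruder=true cases).
Hence the posterior is 0.006517/0.890967 ≈ 0.007.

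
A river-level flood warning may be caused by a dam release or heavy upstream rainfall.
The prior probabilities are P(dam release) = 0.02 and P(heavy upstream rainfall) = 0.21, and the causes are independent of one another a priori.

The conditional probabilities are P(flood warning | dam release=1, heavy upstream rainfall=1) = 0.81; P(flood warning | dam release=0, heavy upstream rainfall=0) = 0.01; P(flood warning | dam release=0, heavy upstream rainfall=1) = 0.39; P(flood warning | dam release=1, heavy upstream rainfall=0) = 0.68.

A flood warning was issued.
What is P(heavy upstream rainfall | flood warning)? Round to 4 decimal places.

P(heavy upstream rainfall | flood warning) ≈ 0.8190

P(flood warning) = 0.01×0.98×0.79 + 0.39×0.98×0.21 + 0.68×0.02×0.79 + 0.81×0.02×0.21 = 0.007742 + 0.080262 + 0.010744 + 0.003402 = 0.102150
Restricting to configurations with heavy upstream rainfall present: 0.080262 + 0.003402 = 0.083664.
So P(heavy upstream rainfall | flood warning) = 0.083664/0.102150 ≈ 0.8190.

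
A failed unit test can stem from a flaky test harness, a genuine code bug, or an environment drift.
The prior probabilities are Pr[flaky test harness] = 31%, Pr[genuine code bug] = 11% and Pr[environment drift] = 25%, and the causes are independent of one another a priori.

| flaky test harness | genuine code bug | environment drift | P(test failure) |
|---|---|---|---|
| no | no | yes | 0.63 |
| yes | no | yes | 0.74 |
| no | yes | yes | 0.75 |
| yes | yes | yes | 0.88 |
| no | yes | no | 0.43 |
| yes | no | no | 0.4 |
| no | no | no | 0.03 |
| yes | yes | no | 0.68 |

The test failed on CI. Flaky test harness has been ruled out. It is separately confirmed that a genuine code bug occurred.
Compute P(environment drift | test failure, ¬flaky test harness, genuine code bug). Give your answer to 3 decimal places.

P(test failure | ¬flaky test harness, genuine code bug) = 0.43×0.75 + 0.75×0.25 = 0.322500 + 0.187500 = 0.510000
Restricting to configurations with environment drift present: 0.75×0.25 = 0.187500.
Hence the posterior is 0.187500/0.510000 ≈ 0.368.

P(environment drift | test failure, ¬flaky test harness, genuine code bug) ≈ 0.368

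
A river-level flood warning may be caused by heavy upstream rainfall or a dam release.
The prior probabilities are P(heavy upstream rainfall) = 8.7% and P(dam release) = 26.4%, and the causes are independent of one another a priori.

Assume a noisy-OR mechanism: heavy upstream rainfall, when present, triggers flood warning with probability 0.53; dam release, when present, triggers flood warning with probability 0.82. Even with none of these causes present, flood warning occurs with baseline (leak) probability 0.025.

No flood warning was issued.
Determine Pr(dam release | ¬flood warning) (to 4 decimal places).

Pr(dam release | ¬flood warning) ≈ 0.0606

Under noisy-OR, P(flood warning | causes) = 1 − (1−0.025)·∏(1−qᵢ) over the active causes.
P(¬flood warning) = 0.975·0.913·0.736 + 0.1755·0.913·0.264 + 0.45825·0.087·0.736 + 0.082485·0.087·0.264 = 0.655169 + 0.042301 + 0.029343 + 0.001895 = 0.728708
Of this, 0.044196 comes from 0.042301 + 0.001895 (the dam release=true cases).
Hence the posterior is 0.044196/0.728708 ≈ 0.0606.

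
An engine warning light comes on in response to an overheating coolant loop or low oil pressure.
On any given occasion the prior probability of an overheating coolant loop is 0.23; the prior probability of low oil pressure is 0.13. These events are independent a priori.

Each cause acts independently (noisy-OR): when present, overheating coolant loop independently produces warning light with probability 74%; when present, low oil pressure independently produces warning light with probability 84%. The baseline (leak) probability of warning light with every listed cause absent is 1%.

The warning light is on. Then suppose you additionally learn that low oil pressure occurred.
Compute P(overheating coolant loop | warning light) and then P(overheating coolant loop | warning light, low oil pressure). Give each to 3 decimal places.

Under noisy-OR, P(warning light | causes) = 1 − (1−0.01)·∏(1−qᵢ) over the active causes.
Enumerate the 4 (overheating coolant loop, low oil pressure) configurations and weight by the priors:
  P(warning light) = 0.01×0.77×0.87 + 0.8416×0.77×0.13 + 0.7426×0.23×0.87 + 0.958816×0.23×0.13
        = 0.006699 + 0.084244 + 0.148594 + 0.028669 = 0.268206
The terms with overheating coolant loop present sum to 0.177263, so
  P(overheating coolant loop | warning light) = 0.177263 / 0.268206 ≈ 0.661

With the extra evidence:
Weight on overheating coolant loop=true, given the evidence: 0.958816·0.23 = 0.220528
Normalizer over all consistent configurations: 0.8416·0.77 + 0.958816·0.23 = 0.868560
P(overheating coolant loop | warning light, low oil pressure) = 0.220528/0.868560 ≈ 0.254

P(overheating coolant loop | warning light) ≈ 0.661; P(overheating coolant loop | warning light, low oil pressure) ≈ 0.254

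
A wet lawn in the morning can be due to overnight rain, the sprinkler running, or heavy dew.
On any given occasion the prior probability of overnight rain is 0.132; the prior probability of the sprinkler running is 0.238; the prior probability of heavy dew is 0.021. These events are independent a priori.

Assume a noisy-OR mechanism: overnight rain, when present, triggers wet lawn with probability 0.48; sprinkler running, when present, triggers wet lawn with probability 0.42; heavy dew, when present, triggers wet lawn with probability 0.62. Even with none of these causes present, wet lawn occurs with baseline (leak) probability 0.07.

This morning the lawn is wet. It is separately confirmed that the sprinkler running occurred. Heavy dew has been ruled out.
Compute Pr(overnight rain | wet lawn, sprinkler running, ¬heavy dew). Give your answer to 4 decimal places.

Pr(overnight rain | wet lawn, sprinkler running, ¬heavy dew) ≈ 0.1920

Under noisy-OR, P(wet lawn | causes) = 1 − (1−0.07)·∏(1−qᵢ) over the active causes.
Sum P(wet lawn|·) weighted by the priors over both values of overnight rain:
  P(wet lawn | sprinkler running, ¬heavy dew) = 0.4606·0.868 + 0.719512·0.132
        = 0.399801 + 0.094976 = 0.494777
Configurations with overnight rain contribute 0.094976, so
  P(overnight rain | wet lawn, sprinkler running, ¬heavy dew) = 0.094976 / 0.494777 ≈ 0.1920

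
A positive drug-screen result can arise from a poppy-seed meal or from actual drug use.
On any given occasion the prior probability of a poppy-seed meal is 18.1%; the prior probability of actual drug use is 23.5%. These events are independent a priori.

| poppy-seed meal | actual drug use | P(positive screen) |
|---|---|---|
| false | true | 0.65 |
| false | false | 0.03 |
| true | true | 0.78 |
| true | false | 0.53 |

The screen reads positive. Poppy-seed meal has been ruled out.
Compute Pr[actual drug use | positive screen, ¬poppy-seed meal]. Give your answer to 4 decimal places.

P(positive screen | ¬poppy-seed meal) = 0.03×0.765 + 0.65×0.235 = 0.022950 + 0.152750 = 0.175700
The actual drug use-present share is 0.65×0.235 = 0.152750.
P(actual drug use | positive screen, ¬poppy-seed meal) = 0.152750 / 0.175700 ≈ 0.8694

Pr[actual drug use | positive screen, ¬poppy-seed meal] ≈ 0.8694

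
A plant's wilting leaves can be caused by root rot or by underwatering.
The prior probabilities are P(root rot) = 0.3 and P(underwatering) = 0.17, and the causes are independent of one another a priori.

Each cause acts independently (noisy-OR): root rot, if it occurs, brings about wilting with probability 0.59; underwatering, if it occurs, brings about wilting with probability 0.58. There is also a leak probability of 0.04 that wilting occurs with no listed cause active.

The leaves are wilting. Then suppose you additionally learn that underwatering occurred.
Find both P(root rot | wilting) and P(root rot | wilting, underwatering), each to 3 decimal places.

P(root rot | wilting) ≈ 0.673; P(root rot | wilting, underwatering) ≈ 0.375

Under noisy-OR, P(wilting | causes) = 1 − (1−0.04)·∏(1−qᵢ) over the active causes.
Numerator (weight on configurations with root rot): 0.150994 + 0.042569 = 0.193563
The normalizing constant is 0.04×0.7×0.83 + 0.5968×0.7×0.17 + 0.6064×0.3×0.83 + 0.834688×0.3×0.17 = 0.287822
Posterior = 0.193563 / 0.287822 ≈ 0.673

With the extra evidence:
P(wilting | underwatering) = 0.5968*0.7 + 0.834688*0.3 = 0.417760 + 0.250406 = 0.668166
Restricting to configurations with root rot present: 0.834688*0.3 = 0.250406.
P(root rot | wilting, underwatering) = 0.250406 / 0.668166 ≈ 0.375
— underwatering explains away the evidence for root rot.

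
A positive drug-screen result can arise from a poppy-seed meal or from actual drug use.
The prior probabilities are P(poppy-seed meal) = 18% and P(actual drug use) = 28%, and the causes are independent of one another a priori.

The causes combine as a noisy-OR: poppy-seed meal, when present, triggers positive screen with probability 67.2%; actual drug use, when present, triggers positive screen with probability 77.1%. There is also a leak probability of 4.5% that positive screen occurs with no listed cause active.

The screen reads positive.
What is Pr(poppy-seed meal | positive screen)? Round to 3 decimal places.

Pr(poppy-seed meal | positive screen) ≈ 0.397

Under noisy-OR, P(positive screen | causes) = 1 − (1−0.045)·∏(1−qᵢ) over the active causes.
By total probability over the 4 (poppy-seed meal, actual drug use) configurations:
  P(positive screen) = 0.045·0.82·0.72 + 0.781305·0.82·0.28 + 0.68676·0.18·0.72 + 0.928268·0.18·0.28
        = 0.026568 + 0.179388 + 0.089004 + 0.046785 = 0.341745
Keeping only the poppy-seed meal-present terms gives 0.135789, so
  P(poppy-seed meal | positive screen) = 0.135789 / 0.341745 ≈ 0.397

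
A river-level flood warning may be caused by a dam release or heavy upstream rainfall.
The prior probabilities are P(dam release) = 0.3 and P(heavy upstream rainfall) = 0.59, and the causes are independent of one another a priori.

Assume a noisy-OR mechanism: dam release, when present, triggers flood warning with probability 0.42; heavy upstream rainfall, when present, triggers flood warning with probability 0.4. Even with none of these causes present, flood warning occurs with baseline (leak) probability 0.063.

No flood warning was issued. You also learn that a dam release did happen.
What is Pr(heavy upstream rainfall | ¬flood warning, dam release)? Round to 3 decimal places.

Pr(heavy upstream rainfall | ¬flood warning, dam release) ≈ 0.463

Under noisy-OR, P(flood warning | causes) = 1 − (1−0.063)·∏(1−qᵢ) over the active causes.
Weight on heavy upstream rainfall=true, given the evidence: 0.326076·0.59 = 0.192385
Normalizer over all consistent configurations: 0.54346·0.41 + 0.326076·0.59 = 0.415204
P(heavy upstream rainfall | ¬flood warning, dam release) = 0.192385/0.415204 ≈ 0.463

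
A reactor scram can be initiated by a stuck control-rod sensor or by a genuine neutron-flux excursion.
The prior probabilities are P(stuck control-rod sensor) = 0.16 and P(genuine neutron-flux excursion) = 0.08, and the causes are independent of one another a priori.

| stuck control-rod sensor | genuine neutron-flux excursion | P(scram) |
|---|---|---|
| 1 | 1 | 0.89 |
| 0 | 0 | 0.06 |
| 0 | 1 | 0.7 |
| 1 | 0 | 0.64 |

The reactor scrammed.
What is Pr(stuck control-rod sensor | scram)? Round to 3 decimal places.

Numerator (weight on configurations with stuck control-rod sensor): 0.094208 + 0.011392 = 0.105600
The normalizing constant is 0.06×0.84×0.92 + 0.7×0.84×0.08 + 0.64×0.16×0.92 + 0.89×0.16×0.08 = 0.199008
P(stuck control-rod sensor | scram) = 0.105600/0.199008 ≈ 0.531

Pr(stuck control-rod sensor | scram) ≈ 0.531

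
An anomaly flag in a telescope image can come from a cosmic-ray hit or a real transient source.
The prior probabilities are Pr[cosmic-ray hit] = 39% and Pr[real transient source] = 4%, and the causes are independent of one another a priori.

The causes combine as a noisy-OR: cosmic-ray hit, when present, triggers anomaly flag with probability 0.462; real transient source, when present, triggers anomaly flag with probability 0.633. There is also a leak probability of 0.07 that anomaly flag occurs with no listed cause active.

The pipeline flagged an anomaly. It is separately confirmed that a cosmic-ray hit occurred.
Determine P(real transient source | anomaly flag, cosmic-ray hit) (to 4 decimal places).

P(real transient source | anomaly flag, cosmic-ray hit) ≈ 0.0637

Under noisy-OR, P(anomaly flag | causes) = 1 − (1−0.07)·∏(1−qᵢ) over the active causes.
Enumerate both values of real transient source and weight by the priors:
  P(anomaly flag | cosmic-ray hit) = 0.49966*0.96 + 0.816375*0.04
        = 0.479674 + 0.032655 = 0.512329
The terms with real transient source present sum to 0.032655, so
  P(real transient source | anomaly flag, cosmic-ray hit) = 0.032655 / 0.512329 ≈ 0.0637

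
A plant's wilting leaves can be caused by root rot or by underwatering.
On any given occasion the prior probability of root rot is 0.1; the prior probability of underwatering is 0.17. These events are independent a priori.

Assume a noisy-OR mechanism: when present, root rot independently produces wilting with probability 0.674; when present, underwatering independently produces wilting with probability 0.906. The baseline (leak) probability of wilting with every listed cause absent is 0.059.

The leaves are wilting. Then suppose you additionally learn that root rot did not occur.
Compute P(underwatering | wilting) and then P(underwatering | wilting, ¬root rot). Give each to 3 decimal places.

P(underwatering | wilting) ≈ 0.606; P(underwatering | wilting, ¬root rot) ≈ 0.760

Under noisy-OR, P(wilting | causes) = 1 − (1−0.059)·∏(1−qᵢ) over the active causes.
Weight on underwatering=true, given the evidence: 0.139467 + 0.016510 = 0.155977
Normalizer over all consistent configurations: 0.059·0.9·0.83 + 0.911546·0.9·0.17 + 0.693234·0.1·0.83 + 0.971164·0.1·0.17 = 0.257588
P(underwatering | wilting) = 0.155977/0.257588 ≈ 0.606

Now also conditioning on root rot≠true:
Sum P(wilting|·) weighted by the priors over both values of underwatering:
  P(wilting | ¬root rot) = 0.059×0.83 + 0.911546×0.17
        = 0.048970 + 0.154963 = 0.203933
Keeping only the underwatering-present terms gives 0.154963, so
  P(underwatering | wilting, ¬root rot) = 0.154963 / 0.203933 ≈ 0.760
Ruling out root rot raises the posterior on underwatering — the flip side of explaining away.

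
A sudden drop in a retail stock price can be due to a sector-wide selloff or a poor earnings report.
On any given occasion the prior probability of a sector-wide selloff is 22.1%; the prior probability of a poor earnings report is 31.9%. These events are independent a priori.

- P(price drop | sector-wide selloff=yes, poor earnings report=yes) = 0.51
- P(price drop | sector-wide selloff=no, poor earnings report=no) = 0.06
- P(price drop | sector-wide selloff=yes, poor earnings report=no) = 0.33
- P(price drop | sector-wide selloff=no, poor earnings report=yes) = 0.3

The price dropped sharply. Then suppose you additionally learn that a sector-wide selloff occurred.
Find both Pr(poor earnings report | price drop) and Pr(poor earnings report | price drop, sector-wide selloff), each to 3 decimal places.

Sum P(price drop|·) weighted by the priors over the 4 (sector-wide selloff, poor earnings report) configurations:
  P(price drop) = 0.06*0.779*0.681 + 0.3*0.779*0.319 + 0.33*0.221*0.681 + 0.51*0.221*0.319
        = 0.031830 + 0.074550 + 0.049665 + 0.035954 = 0.191999
The terms with poor earnings report present sum to 0.110504, so
  P(poor earnings report | price drop) = 0.110504 / 0.191999 ≈ 0.576

With the extra evidence:
P(price drop | sector-wide selloff) = 0.33×0.681 + 0.51×0.319 = 0.224730 + 0.162690 = 0.387420
Of this, 0.162690 comes from 0.51×0.319 (the poor earnings report=true cases).
So P(poor earnings report | price drop, sector-wide selloff) = 0.162690/0.387420 ≈ 0.420.
This is intercausal reasoning (explaining away): once sector-wide selloff accounts for the price drop, poor earnings report becomes less likely.

Pr(poor earnings report | price drop) ≈ 0.576; Pr(poor earnings report | price drop, sector-wide selloff) ≈ 0.420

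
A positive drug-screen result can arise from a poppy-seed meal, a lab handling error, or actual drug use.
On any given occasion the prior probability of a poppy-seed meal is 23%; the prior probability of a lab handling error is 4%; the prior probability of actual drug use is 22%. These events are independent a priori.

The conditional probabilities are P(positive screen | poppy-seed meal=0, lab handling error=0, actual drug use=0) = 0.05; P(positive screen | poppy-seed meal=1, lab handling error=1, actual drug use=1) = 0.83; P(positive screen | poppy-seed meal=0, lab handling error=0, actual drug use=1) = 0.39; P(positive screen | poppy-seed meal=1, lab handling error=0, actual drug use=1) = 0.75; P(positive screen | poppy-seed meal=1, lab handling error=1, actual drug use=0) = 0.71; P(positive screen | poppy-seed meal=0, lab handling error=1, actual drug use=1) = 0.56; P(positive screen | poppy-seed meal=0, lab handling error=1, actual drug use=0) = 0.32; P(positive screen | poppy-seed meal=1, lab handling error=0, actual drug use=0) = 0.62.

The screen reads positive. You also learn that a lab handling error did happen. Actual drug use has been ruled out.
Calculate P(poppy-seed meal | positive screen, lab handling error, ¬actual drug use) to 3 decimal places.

P(poppy-seed meal | positive screen, lab handling error, ¬actual drug use) ≈ 0.399

P(positive screen | lab handling error, ¬actual drug use) = 0.32×0.77 + 0.71×0.23 = 0.246400 + 0.163300 = 0.409700
Restricting to configurations with poppy-seed meal present: 0.71×0.23 = 0.163300.
Hence the posterior is 0.163300/0.409700 ≈ 0.399.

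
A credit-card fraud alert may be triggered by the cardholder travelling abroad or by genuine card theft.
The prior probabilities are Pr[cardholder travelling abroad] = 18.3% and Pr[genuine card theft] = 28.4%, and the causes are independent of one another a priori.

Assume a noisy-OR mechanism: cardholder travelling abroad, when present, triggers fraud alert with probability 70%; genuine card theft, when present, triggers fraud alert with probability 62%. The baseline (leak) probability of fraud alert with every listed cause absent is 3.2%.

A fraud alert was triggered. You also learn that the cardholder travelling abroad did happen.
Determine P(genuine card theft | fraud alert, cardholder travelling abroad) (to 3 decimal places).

Under noisy-OR, P(fraud alert | causes) = 1 − (1−0.032)·∏(1−qᵢ) over the active causes.
Enumerate both values of genuine card theft and weight by the priors:
  P(fraud alert | cardholder travelling abroad) = 0.7096·0.716 + 0.889648·0.284
        = 0.508074 + 0.252660 = 0.760734
Configurations with genuine card theft contribute 0.252660, so
  P(genuine card theft | fraud alert, cardholder travelling abroad) = 0.252660 / 0.760734 ≈ 0.332

P(genuine card theft | fraud alert, cardholder travelling abroad) ≈ 0.332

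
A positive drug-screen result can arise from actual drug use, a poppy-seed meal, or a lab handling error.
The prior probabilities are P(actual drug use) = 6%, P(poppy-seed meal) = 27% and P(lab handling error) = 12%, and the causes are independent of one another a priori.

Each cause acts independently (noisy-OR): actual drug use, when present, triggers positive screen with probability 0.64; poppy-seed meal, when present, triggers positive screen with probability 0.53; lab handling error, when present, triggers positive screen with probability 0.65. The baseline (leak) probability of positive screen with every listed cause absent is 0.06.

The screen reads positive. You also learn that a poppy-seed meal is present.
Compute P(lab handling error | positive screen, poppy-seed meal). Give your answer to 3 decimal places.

P(lab handling error | positive screen, poppy-seed meal) ≈ 0.168

Under noisy-OR, P(positive screen | causes) = 1 − (1−0.06)·∏(1−qᵢ) over the active causes.
Weight on lab handling error=true, given the evidence: 0.095358 + 0.006799 = 0.102157
Denominator P(positive screen | poppy-seed meal): 0.5582×0.94×0.88 + 0.84537×0.94×0.12 + 0.840952×0.06×0.88 + 0.944333×0.06×0.12 = 0.608302
P(lab handling error | positive screen, poppy-seed meal) = 0.102157/0.608302 ≈ 0.168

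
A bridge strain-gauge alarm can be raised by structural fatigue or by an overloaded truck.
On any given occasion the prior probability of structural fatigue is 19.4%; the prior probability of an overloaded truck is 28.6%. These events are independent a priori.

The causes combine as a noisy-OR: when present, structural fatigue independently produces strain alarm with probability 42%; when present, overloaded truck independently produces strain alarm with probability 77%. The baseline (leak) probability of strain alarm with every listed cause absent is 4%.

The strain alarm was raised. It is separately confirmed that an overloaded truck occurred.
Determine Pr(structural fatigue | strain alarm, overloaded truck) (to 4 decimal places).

Under noisy-OR, P(strain alarm | causes) = 1 − (1−0.04)·∏(1−qᵢ) over the active causes.
Enumerate both values of structural fatigue and weight by the priors:
  P(strain alarm | overloaded truck) = 0.7792*0.806 + 0.871936*0.194
        = 0.628035 + 0.169156 = 0.797191
The terms with structural fatigue present sum to 0.169156, so
  P(structural fatigue | strain alarm, overloaded truck) = 0.169156 / 0.797191 ≈ 0.2122

Pr(structural fatigue | strain alarm, overloaded truck) ≈ 0.2122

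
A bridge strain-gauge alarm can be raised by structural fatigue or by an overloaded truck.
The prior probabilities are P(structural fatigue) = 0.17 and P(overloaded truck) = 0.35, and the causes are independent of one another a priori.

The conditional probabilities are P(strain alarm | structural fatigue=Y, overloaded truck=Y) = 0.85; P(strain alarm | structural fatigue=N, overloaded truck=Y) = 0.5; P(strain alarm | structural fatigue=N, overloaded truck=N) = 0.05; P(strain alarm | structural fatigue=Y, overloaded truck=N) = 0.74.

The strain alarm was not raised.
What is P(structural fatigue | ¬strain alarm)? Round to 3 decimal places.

P(structural fatigue | ¬strain alarm) ≈ 0.054

Numerator (weight on configurations with structural fatigue): 0.028730 + 0.008925 = 0.037655
The normalizing constant is 0.95·0.83·0.65 + 0.5·0.83·0.35 + 0.26·0.17·0.65 + 0.15·0.17·0.35 = 0.695430
Posterior = 0.037655 / 0.695430 ≈ 0.054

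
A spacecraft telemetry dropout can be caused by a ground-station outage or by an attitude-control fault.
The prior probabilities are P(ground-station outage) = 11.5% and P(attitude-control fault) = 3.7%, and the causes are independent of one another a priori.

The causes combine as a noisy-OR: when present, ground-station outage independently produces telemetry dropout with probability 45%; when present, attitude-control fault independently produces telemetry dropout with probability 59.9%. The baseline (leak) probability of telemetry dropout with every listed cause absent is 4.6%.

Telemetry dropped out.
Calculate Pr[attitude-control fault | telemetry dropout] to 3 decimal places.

Pr[attitude-control fault | telemetry dropout] ≈ 0.204

Under noisy-OR, P(telemetry dropout | causes) = 1 − (1−0.046)·∏(1−qᵢ) over the active causes.
By total probability over the 4 (ground-station outage, attitude-control fault) configurations:
  P(telemetry dropout) = 0.046*0.885*0.963 + 0.617446*0.885*0.037 + 0.4753*0.115*0.963 + 0.789595*0.115*0.037
        = 0.039204 + 0.020218 + 0.052637 + 0.003360 = 0.115419
Configurations with attitude-control fault contribute 0.023578, so
  P(attitude-control fault | telemetry dropout) = 0.023578 / 0.115419 ≈ 0.204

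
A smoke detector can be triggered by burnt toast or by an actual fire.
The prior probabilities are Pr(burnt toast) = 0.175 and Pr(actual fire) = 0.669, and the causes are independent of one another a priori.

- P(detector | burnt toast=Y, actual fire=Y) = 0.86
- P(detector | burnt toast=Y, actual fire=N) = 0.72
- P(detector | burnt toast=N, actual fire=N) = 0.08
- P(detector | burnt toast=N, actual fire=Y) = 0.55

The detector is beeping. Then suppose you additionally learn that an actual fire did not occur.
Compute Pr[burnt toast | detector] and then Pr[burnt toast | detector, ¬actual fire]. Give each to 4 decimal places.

Enumerate the 4 (burnt toast, actual fire) configurations and weight by the priors:
  P(detector) = 0.08*0.825*0.331 + 0.55*0.825*0.669 + 0.72*0.175*0.331 + 0.86*0.175*0.669
        = 0.021846 + 0.303559 + 0.041706 + 0.100684 = 0.467795
The terms with burnt toast present sum to 0.142390, so
  P(burnt toast | detector) = 0.142390 / 0.467795 ≈ 0.3044

Now condition on the additional information:
Numerator (weight on configurations with burnt toast): 0.72×0.175 = 0.126000
The normalizing constant is 0.08×0.825 + 0.72×0.175 = 0.192000
P(burnt toast | detector, ¬actual fire) = 0.126000/0.192000 ≈ 0.6562

Pr[burnt toast | detector] ≈ 0.3044; Pr[burnt toast | detector, ¬actual fire] ≈ 0.6562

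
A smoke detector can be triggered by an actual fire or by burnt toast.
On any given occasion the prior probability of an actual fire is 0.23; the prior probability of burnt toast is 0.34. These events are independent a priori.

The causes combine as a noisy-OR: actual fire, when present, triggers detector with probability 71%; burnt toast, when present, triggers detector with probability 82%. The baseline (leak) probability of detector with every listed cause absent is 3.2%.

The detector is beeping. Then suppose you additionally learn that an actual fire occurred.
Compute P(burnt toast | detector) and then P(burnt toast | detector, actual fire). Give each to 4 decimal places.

Under noisy-OR, P(detector | causes) = 1 − (1−0.032)·∏(1−qᵢ) over the active causes.
P(detector) = 0.032*0.77*0.66 + 0.82576*0.77*0.34 + 0.71928*0.23*0.66 + 0.94947*0.23*0.34 = 0.016262 + 0.216184 + 0.109187 + 0.074249 = 0.415882
The burnt toast-present share is 0.216184 + 0.074249 = 0.290433.
Hence the posterior is 0.290433/0.415882 ≈ 0.6984.

Now condition on the additional information:
By total probability over both values of burnt toast:
  P(detector | actual fire) = 0.71928·0.66 + 0.94947·0.34
        = 0.474725 + 0.322820 = 0.797545
The terms with burnt toast present sum to 0.322820, so
  P(burnt toast | detector, actual fire) = 0.322820 / 0.797545 ≈ 0.4048
This is intercausal reasoning (explaining away): once actual fire accounts for the detector, burnt toast becomes less likely.

P(burnt toast | detector) ≈ 0.6984; P(burnt toast | detector, actual fire) ≈ 0.4048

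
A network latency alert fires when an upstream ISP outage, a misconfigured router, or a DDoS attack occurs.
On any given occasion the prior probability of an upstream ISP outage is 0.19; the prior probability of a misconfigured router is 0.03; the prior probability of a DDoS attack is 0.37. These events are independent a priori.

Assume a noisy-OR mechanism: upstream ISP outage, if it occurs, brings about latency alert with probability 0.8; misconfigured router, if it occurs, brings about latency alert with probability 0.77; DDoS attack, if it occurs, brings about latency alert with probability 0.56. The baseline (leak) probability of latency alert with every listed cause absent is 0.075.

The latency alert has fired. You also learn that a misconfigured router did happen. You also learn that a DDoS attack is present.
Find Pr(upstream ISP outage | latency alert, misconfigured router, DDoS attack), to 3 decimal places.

Under noisy-OR, P(latency alert | causes) = 1 − (1−0.075)·∏(1−qᵢ) over the active causes.
By total probability over both values of upstream ISP outage:
  P(latency alert | misconfigured router, DDoS attack) = 0.90639×0.81 + 0.981278×0.19
        = 0.734176 + 0.186443 = 0.920619
The terms with upstream ISP outage present sum to 0.186443, so
  P(upstream ISP outage | latency alert, misconfigured router, DDoS attack) = 0.186443 / 0.920619 ≈ 0.203

Pr(upstream ISP outage | latency alert, misconfigured router, DDoS attack) ≈ 0.203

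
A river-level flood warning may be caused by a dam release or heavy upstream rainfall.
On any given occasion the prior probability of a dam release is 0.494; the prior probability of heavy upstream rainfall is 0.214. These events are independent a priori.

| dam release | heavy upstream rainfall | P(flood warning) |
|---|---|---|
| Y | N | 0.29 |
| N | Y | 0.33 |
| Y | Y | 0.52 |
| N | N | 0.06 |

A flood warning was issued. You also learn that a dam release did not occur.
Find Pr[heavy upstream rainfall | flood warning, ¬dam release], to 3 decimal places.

Enumerate both values of heavy upstream rainfall and weight by the priors:
  P(flood warning | ¬dam release) = 0.06·0.786 + 0.33·0.214
        = 0.047160 + 0.070620 = 0.117780
Configurations with heavy upstream rainfall contribute 0.070620, so
  P(heavy upstream rainfall | flood warning, ¬dam release) = 0.070620 / 0.117780 ≈ 0.600

Pr[heavy upstream rainfall | flood warning, ¬dam release] ≈ 0.600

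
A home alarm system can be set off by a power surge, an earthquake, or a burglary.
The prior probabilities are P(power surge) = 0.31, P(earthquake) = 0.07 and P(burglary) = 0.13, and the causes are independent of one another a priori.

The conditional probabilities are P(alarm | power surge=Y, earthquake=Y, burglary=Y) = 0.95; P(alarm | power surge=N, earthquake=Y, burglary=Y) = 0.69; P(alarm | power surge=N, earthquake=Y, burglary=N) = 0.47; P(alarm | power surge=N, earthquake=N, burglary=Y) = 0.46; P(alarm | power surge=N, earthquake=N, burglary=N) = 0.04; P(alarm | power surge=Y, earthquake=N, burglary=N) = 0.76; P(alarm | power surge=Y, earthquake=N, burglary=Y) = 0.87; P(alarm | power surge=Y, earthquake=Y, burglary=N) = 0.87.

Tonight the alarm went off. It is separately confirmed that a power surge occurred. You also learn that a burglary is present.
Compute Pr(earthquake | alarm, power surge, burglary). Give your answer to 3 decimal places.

For the numerator, keep only earthquake=true terms: 0.95×0.07 = 0.066500
Normalizer over all consistent configurations: 0.87×0.93 + 0.95×0.07 = 0.875600
Posterior = 0.066500 / 0.875600 ≈ 0.076

Pr(earthquake | alarm, power surge, burglary) ≈ 0.076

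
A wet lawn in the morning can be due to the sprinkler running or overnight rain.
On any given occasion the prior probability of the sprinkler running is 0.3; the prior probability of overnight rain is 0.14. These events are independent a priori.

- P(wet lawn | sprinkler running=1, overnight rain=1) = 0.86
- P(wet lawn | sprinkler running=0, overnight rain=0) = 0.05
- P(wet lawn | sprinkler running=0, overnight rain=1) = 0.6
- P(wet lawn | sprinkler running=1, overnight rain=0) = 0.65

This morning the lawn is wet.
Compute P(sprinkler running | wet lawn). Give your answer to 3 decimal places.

P(sprinkler running | wet lawn) ≈ 0.696

Numerator (weight on configurations with sprinkler running): 0.167700 + 0.036120 = 0.203820
Normalizer over all consistent configurations: 0.05×0.7×0.86 + 0.6×0.7×0.14 + 0.65×0.3×0.86 + 0.86×0.3×0.14 = 0.292720
P(sprinkler running | wet lawn) = 0.203820/0.292720 ≈ 0.696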